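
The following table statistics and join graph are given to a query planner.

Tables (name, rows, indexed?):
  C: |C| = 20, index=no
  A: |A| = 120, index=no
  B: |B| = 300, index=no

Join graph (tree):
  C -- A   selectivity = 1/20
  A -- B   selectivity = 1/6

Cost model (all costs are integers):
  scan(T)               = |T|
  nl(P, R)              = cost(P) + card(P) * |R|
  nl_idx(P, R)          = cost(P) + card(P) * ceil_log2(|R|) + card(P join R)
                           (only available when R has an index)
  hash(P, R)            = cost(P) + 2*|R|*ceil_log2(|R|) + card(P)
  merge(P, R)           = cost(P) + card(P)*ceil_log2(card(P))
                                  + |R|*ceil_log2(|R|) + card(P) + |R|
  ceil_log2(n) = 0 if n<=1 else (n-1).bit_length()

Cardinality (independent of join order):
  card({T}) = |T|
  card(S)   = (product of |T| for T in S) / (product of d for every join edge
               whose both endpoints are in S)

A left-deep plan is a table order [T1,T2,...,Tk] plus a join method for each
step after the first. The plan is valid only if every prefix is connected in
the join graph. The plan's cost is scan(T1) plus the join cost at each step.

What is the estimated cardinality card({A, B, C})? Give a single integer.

Tables in S: A(120), B(300), C(20)
Edges inside S: C-A(d=20), A-B(d=6)
numerator = 120 * 300 * 20 = 720000
denominator = 20 * 6 = 120
card(S) = 720000 / 120 = 6000

6000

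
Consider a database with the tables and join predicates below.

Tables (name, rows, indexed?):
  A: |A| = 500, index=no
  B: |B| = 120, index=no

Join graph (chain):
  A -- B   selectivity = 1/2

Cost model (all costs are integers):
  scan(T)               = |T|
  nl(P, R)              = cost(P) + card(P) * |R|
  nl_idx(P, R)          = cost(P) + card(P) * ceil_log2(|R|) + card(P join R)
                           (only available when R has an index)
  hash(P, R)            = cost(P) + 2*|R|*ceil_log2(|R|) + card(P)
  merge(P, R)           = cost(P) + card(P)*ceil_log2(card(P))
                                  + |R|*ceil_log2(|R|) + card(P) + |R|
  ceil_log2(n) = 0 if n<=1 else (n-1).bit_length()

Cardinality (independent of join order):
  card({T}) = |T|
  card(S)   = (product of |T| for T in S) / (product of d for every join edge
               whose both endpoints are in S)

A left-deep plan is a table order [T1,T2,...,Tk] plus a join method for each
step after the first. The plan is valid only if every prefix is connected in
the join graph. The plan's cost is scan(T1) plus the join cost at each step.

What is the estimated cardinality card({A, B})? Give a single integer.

Tables in S: A(500), B(120)
Edges inside S: A-B(d=2)
numerator = 500 * 120 = 60000
denominator = 2 = 2
card(S) = 60000 / 2 = 30000

30000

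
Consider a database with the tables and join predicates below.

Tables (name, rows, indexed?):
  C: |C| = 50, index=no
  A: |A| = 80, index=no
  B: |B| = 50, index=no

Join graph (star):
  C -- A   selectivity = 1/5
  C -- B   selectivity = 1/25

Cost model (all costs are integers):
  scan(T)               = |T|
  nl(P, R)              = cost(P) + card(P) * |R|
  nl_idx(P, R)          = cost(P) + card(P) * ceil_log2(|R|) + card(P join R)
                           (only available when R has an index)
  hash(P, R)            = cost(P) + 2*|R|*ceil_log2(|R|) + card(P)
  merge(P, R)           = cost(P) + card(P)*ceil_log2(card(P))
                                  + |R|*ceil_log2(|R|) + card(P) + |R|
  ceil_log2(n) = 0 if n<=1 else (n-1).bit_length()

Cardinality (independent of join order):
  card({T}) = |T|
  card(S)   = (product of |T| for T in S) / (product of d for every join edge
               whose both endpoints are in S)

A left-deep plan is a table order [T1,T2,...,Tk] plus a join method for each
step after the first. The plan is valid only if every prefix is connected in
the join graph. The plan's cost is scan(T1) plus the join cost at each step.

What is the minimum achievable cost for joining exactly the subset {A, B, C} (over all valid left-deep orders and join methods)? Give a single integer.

Selinger DP over subsets of {A,B,C}:
  {C}: scan cost=50, card=50
  {A}: scan cost=80, card=80
  {B}: scan cost=50, card=50
  {AC}: card=800; try (C,hash)→760, (A,merge)→1040, (C,merge)→1070, (A,hash)→1220, (A,nl)→4050, (C,nl)→4080; best=760 via (C,hash)
  {BC}: card=100; try (C,hash)→700, (B,hash)→700, (C,merge)→750, (B,merge)→750, (C,nl)→2550, (B,nl)→2550; best=700 via (C,hash)
  {ABC}: card=1600; try (A,hash)→1920, (A,merge)→2140, (B,hash)→2160, (A,nl)→8700, (B,merge)→9910, (B,nl)→40760; best=1920 via (A,hash)

1920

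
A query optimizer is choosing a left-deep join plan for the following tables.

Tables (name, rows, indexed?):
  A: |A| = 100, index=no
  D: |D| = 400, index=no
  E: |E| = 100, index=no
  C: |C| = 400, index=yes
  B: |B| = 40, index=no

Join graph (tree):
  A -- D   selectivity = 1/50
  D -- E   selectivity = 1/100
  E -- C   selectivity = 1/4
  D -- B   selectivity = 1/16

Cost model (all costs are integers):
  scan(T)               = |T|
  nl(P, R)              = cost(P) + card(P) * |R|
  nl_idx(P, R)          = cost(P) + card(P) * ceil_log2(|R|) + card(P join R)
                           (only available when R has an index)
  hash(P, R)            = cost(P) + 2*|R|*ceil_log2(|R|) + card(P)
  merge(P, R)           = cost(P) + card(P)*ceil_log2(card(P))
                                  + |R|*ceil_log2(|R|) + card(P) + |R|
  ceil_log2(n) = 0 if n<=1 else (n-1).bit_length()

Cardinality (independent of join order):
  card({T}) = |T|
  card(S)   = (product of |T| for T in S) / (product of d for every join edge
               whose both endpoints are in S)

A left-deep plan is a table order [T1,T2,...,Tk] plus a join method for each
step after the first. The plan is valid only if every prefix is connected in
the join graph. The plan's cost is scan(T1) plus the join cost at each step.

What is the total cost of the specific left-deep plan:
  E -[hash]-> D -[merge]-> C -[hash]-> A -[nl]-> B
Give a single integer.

3256800

step 1: scan E: cost=100, card=100
step 2: join D via hash
    card(P join D) = 100*400/(100) = 400
    cost = 100 + 2*400*9 + 100 = 7400
step 3: join C via merge
    card(P join C) = 400*400/(4) = 40000
    cost = 7400 + 400*9 + 400*9 + 400 + 400 = 15400
step 4: join A via hash
    card(P join A) = 40000*100/(50) = 80000
    cost = 15400 + 2*100*7 + 40000 = 56800
step 5: join B via nl
    card(P join B) = 80000*40/(16) = 200000
    cost = 56800 + 80000*40 = 3256800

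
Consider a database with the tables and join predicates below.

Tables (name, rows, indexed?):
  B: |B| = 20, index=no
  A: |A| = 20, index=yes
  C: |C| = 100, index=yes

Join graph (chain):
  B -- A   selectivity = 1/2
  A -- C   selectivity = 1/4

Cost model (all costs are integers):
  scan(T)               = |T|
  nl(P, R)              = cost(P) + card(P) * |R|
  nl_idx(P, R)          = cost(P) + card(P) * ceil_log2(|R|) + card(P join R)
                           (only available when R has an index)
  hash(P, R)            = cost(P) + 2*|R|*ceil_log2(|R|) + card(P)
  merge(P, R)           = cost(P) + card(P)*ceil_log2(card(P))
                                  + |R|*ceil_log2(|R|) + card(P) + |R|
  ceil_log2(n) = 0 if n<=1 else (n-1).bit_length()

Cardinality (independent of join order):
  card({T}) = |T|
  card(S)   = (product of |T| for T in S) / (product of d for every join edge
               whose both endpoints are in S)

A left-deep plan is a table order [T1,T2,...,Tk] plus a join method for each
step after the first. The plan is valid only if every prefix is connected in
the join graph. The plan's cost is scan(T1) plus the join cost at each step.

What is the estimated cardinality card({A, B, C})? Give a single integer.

5000

Tables in S: A(20), B(20), C(100)
Edges inside S: B-A(d=2), A-C(d=4)
numerator = 20 * 20 * 100 = 40000
denominator = 2 * 4 = 8
card(S) = 40000 / 8 = 5000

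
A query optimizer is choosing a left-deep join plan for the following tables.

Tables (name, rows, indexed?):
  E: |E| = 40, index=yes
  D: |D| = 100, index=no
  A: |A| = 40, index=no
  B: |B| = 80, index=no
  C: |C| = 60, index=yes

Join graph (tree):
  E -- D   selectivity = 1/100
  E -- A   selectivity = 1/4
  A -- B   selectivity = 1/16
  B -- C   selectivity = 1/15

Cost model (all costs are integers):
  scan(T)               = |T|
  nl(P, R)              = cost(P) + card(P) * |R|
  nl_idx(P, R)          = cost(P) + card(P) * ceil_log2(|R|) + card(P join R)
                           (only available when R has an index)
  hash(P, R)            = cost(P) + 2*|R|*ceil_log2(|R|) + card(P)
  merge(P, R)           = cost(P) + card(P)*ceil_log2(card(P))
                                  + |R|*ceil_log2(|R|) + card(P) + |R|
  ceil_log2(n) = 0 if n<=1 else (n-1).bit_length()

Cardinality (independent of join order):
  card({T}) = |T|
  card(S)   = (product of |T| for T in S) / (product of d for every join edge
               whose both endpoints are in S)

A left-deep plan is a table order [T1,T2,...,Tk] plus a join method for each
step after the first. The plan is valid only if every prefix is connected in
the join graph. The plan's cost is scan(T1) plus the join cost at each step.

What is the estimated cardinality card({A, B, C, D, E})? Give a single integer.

8000

Tables in S: A(40), B(80), C(60), D(100), E(40)
Edges inside S: E-D(d=100), E-A(d=4), A-B(d=16), B-C(d=15)
numerator = 40 * 80 * 60 * 100 * 40 = 768000000
denominator = 100 * 4 * 16 * 15 = 96000
card(S) = 768000000 / 96000 = 8000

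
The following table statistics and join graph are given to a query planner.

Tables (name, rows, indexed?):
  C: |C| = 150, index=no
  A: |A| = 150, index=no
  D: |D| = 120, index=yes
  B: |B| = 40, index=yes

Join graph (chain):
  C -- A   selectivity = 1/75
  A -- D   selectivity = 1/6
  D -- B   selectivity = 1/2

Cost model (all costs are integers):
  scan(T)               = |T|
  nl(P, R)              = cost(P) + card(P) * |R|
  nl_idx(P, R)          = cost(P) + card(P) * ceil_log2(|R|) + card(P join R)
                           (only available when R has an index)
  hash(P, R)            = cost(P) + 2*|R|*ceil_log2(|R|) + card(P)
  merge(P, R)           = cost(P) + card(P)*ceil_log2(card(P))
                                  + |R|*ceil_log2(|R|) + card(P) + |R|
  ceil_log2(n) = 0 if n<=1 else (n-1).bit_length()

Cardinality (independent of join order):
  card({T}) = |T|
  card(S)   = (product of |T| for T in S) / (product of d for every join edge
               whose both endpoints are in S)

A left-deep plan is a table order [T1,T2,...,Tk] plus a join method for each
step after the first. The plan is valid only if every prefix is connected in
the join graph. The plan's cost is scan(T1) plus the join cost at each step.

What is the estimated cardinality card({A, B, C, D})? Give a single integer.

Tables in S: A(150), B(40), C(150), D(120)
Edges inside S: C-A(d=75), A-D(d=6), D-B(d=2)
numerator = 150 * 40 * 150 * 120 = 108000000
denominator = 75 * 6 * 2 = 900
card(S) = 108000000 / 900 = 120000

120000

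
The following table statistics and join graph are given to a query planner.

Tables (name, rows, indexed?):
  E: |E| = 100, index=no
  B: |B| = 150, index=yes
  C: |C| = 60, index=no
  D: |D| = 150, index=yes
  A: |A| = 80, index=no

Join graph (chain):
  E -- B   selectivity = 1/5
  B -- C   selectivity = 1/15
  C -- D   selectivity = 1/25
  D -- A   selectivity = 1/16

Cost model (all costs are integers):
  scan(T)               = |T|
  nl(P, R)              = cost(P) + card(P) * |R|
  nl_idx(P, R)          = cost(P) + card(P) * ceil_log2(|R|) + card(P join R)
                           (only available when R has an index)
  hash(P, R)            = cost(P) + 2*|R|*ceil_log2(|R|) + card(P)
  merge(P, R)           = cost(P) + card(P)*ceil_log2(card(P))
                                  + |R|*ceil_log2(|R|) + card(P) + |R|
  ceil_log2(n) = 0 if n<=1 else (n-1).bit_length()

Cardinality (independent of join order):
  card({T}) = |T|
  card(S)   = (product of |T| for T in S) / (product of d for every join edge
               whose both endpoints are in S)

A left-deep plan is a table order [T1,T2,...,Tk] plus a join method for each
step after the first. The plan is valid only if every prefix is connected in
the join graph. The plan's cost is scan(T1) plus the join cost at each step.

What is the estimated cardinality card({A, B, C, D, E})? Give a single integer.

360000

Tables in S: A(80), B(150), C(60), D(150), E(100)
Edges inside S: E-B(d=5), B-C(d=15), C-D(d=25), D-A(d=16)
numerator = 80 * 150 * 60 * 150 * 100 = 10800000000
denominator = 5 * 15 * 25 * 16 = 30000
card(S) = 10800000000 / 30000 = 360000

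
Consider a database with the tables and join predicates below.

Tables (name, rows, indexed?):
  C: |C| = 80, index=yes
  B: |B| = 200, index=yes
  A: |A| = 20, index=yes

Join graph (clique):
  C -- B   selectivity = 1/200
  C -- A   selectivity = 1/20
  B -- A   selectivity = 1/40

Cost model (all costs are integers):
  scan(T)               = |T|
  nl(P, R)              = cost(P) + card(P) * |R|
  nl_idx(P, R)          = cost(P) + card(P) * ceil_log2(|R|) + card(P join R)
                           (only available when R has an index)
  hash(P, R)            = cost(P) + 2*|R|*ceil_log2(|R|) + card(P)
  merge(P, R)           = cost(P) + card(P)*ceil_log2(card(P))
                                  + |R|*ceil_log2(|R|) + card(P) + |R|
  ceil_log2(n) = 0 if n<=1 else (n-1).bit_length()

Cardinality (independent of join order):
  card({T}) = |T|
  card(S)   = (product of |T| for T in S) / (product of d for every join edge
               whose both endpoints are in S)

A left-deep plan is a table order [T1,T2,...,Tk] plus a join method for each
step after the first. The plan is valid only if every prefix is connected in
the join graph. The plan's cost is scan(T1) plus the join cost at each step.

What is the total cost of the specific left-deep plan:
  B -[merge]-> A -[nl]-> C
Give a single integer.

step 1: scan B: cost=200, card=200
step 2: join A via merge
    card(P join A) = 200*20/(40) = 100
    cost = 200 + 200*8 + 20*5 + 200 + 20 = 2120
step 3: join C via nl
    card(P join C) = 100*80/(200*20) = 2
    cost = 2120 + 100*80 = 10120

10120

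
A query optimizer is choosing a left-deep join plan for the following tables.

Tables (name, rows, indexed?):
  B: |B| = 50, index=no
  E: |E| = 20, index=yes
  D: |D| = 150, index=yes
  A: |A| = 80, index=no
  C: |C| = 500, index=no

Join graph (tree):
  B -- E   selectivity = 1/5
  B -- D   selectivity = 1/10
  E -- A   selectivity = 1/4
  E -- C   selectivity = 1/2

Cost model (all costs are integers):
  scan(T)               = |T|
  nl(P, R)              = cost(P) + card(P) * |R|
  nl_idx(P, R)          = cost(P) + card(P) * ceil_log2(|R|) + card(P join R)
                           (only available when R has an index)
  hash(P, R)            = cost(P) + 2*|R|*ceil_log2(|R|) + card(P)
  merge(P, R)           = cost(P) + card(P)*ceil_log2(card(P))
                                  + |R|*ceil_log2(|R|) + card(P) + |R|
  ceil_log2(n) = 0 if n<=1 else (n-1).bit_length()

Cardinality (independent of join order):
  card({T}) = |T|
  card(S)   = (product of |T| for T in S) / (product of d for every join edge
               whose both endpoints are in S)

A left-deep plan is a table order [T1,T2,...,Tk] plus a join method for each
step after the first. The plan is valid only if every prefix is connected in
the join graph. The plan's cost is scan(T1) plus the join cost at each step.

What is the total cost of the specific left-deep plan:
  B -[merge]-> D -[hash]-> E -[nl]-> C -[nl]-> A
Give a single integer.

step 1: scan B: cost=50, card=50
step 2: join D via merge
    card(P join D) = 50*150/(10) = 750
    cost = 50 + 50*6 + 150*8 + 50 + 150 = 1750
step 3: join E via hash
    card(P join E) = 750*20/(5) = 3000
    cost = 1750 + 2*20*5 + 750 = 2700
step 4: join C via nl
    card(P join C) = 3000*500/(2) = 750000
    cost = 2700 + 3000*500 = 1502700
step 5: join A via nl
    card(P join A) = 750000*80/(4) = 15000000
    cost = 1502700 + 750000*80 = 61502700

61502700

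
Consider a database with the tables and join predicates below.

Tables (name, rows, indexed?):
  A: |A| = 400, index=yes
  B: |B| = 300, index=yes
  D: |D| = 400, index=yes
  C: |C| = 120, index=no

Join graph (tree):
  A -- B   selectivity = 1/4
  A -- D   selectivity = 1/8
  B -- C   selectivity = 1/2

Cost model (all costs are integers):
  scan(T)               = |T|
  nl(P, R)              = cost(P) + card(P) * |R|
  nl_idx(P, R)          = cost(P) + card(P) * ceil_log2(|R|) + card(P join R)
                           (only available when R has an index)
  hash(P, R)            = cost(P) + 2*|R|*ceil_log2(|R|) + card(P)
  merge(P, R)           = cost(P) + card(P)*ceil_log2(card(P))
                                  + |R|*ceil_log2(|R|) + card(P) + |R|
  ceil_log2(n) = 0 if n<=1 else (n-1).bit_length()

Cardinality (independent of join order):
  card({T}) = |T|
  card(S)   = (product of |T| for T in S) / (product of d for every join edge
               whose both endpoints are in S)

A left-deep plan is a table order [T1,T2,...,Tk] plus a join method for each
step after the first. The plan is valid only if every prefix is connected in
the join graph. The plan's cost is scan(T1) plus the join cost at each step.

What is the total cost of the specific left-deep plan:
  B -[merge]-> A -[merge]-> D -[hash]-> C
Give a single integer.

step 1: scan B: cost=300, card=300
step 2: join A via merge
    card(P join A) = 300*400/(4) = 30000
    cost = 300 + 300*9 + 400*9 + 300 + 400 = 7300
step 3: join D via merge
    card(P join D) = 30000*400/(8) = 1500000
    cost = 7300 + 30000*15 + 400*9 + 30000 + 400 = 491300
step 4: join C via hash
    card(P join C) = 1500000*120/(2) = 90000000
    cost = 491300 + 2*120*7 + 1500000 = 1992980

1992980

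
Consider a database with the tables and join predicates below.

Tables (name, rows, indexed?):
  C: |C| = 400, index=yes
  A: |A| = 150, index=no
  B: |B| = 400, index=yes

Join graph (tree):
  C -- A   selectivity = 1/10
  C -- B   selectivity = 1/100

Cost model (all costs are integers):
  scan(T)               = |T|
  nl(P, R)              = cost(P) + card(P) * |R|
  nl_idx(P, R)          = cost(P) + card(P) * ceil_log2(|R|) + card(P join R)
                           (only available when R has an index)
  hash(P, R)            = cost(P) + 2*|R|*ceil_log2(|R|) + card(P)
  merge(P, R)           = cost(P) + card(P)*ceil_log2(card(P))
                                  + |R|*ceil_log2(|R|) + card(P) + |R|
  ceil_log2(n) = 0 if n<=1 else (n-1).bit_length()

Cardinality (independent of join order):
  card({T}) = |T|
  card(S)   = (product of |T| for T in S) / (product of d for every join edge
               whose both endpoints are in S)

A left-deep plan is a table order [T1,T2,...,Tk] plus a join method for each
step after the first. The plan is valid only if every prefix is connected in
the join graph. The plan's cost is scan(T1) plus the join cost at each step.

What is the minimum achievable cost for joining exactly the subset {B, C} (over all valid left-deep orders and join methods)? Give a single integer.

5600

Selinger DP over subsets of {B,C}:
  {C}: scan cost=400, card=400
  {B}: scan cost=400, card=400
  {BC}: card=1600; try (C,nl_idx)→5600, (B,nl_idx)→5600, (C,hash)→8000, (B,hash)→8000, (C,merge)→8400, (B,merge)→8400 …(+2); best=5600 via (C,nl_idx)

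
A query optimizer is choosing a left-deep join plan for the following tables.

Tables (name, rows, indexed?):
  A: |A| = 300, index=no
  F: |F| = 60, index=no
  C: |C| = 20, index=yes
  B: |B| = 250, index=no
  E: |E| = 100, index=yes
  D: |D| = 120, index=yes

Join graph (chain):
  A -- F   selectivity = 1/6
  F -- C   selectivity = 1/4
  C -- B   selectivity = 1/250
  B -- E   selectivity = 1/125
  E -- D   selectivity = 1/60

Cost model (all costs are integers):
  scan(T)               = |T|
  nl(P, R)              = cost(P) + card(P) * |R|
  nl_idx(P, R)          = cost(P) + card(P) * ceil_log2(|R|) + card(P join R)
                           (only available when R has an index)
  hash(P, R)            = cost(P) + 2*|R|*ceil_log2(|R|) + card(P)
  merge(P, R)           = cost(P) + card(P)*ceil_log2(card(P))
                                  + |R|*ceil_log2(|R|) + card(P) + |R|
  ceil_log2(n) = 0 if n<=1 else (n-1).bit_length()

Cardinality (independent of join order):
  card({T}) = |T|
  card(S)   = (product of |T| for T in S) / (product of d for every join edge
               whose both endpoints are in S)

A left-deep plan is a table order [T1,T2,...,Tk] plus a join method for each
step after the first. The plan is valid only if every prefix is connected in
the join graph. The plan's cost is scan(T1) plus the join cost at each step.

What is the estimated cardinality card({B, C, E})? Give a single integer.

Tables in S: B(250), C(20), E(100)
Edges inside S: C-B(d=250), B-E(d=125)
numerator = 250 * 20 * 100 = 500000
denominator = 250 * 125 = 31250
card(S) = 500000 / 31250 = 16

16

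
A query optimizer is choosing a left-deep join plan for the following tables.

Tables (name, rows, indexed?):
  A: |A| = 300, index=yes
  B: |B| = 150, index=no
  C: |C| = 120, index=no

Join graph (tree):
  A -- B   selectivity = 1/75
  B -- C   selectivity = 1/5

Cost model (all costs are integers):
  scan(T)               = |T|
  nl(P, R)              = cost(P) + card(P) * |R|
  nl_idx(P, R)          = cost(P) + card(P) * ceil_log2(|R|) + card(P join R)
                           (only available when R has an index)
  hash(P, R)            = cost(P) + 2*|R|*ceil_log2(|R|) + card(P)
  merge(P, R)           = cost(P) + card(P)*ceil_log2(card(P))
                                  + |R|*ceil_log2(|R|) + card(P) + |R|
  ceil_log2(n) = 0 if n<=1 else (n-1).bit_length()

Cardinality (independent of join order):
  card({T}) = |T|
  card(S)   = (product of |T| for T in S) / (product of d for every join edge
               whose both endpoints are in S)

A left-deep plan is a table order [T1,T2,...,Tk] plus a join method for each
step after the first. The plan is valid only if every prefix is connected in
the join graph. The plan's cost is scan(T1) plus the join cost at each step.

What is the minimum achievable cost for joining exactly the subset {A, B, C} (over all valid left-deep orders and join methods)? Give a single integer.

4380

Selinger DP over subsets of {A,B,C}:
  {A}: scan cost=300, card=300
  {B}: scan cost=150, card=150
  {C}: scan cost=120, card=120
  {AB}: card=600; try (A,nl_idx)→2100, (B,hash)→3000, (A,merge)→4500, (B,merge)→4650, (A,hash)→5700, (A,nl)→45150 …(+1); best=2100 via (A,nl_idx)
  {BC}: card=3600; try (C,hash)→1980, (B,merge)→2430, (C,merge)→2460, (B,hash)→2640, (B,nl)→18120, (C,nl)→18150; best=1980 via (C,hash)
  {ABC}: card=14400; try (C,hash)→4380, (C,merge)→9660, (A,hash)→10980, (A,nl_idx)→48780, (A,merge)→51780, (C,nl)→74100 …(+1); best=4380 via (C,hash)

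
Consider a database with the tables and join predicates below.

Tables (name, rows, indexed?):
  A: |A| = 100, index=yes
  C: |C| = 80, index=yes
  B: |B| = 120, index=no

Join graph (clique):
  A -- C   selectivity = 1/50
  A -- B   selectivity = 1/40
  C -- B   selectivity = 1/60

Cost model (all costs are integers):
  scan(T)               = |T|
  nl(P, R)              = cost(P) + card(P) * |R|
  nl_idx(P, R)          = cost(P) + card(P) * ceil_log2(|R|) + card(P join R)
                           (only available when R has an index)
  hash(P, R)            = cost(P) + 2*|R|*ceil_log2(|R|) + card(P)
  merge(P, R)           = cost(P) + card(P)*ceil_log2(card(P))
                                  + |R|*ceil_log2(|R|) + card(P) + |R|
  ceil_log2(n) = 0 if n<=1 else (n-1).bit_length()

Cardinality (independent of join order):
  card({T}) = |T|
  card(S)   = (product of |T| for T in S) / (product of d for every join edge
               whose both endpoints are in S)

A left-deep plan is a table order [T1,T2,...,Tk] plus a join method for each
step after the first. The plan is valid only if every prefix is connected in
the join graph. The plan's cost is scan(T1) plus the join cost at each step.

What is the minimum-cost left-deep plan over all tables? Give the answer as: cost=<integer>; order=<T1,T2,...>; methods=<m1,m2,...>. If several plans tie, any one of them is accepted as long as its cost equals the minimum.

Selinger DP (subsets sized 1..n):
  {A}: scan cost=100, card=100
  {C}: scan cost=80, card=80
  {B}: scan cost=120, card=120
  {AC}: card=160; try (A,nl_idx)→800, (C,nl_idx)→960, (C,hash)→1320, (A,merge)→1520, (C,merge)→1540, (A,hash)→1560 …(+2); best=800 via (A,nl_idx)
  {AB}: card=300; try (A,nl_idx)→1260, (A,hash)→1640, (B,merge)→1860, (B,hash)→1880, (A,merge)→1880, (B,nl)→12100 …(+1); best=1260 via (A,nl_idx)
  {BC}: card=160; try (C,nl_idx)→1120, (C,hash)→1360, (B,merge)→1680, (C,merge)→1720, (B,hash)→1840, (B,nl)→9680 …(+1); best=1120 via (C,nl_idx)
  {ABC}: card=8; try (A,nl_idx)→2248, (B,hash)→2640, (C,hash)→2680, (A,hash)→2680, (B,merge)→3200, (A,merge)→3360 …(+5); best=2248 via (A,nl_idx)

cost=2248; order=B,C,A; methods=nl_idx,nl_idx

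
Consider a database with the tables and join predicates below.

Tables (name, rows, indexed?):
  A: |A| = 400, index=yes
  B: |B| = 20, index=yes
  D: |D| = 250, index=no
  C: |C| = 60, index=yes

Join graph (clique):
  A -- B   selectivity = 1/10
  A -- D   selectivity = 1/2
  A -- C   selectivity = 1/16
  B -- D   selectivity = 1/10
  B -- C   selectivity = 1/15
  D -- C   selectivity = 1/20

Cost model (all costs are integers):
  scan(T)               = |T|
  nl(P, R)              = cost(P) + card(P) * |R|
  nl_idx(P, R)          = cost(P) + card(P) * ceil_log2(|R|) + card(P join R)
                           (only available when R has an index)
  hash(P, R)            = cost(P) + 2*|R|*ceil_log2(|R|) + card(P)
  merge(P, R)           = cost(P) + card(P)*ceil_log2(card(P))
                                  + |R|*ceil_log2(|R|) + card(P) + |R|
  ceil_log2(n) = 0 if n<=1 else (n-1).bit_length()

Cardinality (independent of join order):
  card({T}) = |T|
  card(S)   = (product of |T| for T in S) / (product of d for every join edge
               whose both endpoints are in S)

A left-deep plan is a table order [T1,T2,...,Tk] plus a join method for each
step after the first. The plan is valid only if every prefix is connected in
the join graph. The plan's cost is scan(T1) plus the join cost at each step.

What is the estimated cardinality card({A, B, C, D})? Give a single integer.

125

Tables in S: A(400), B(20), C(60), D(250)
Edges inside S: A-B(d=10), A-D(d=2), A-C(d=16), B-D(d=10), B-C(d=15), D-C(d=20)
numerator = 400 * 20 * 60 * 250 = 120000000
denominator = 10 * 2 * 16 * 10 * 15 * 20 = 960000
card(S) = 120000000 / 960000 = 125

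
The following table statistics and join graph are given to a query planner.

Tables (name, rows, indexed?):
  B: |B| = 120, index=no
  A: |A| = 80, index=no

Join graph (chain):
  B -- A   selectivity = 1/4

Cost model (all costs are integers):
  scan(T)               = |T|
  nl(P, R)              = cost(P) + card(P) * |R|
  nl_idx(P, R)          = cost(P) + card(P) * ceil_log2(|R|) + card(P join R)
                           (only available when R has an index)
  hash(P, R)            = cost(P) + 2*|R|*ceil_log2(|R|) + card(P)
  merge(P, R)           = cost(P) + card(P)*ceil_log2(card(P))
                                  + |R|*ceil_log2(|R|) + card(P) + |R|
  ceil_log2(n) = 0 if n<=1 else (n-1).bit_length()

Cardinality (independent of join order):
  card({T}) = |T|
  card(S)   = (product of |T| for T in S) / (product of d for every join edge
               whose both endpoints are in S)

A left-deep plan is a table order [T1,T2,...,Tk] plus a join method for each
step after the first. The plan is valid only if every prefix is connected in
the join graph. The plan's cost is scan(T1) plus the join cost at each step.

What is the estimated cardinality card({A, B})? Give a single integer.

Tables in S: A(80), B(120)
Edges inside S: B-A(d=4)
numerator = 80 * 120 = 9600
denominator = 4 = 4
card(S) = 9600 / 4 = 2400

2400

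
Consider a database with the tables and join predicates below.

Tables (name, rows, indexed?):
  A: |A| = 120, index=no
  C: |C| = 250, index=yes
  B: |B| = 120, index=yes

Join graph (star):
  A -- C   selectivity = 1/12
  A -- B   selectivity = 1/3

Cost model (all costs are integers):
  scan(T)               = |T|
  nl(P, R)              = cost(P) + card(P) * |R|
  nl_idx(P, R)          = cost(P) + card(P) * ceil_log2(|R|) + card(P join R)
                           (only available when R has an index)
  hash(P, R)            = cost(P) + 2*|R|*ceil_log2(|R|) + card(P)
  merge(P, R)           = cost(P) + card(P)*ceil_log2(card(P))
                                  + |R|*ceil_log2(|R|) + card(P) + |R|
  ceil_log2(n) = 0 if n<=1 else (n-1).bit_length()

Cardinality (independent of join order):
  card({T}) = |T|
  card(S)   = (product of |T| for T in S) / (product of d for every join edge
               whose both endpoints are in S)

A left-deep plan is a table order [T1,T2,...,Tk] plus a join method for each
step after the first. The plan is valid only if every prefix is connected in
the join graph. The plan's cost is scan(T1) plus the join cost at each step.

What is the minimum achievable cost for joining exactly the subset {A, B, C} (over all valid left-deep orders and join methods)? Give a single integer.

6360

Selinger DP over subsets of {A,B,C}:
  {A}: scan cost=120, card=120
  {C}: scan cost=250, card=250
  {B}: scan cost=120, card=120
  {AC}: card=2500; try (A,hash)→2180, (C,merge)→3330, (A,merge)→3460, (C,nl_idx)→3580, (C,hash)→4240, (C,nl)→30120 …(+1); best=2180 via (A,hash)
  {AB}: card=4800; try (B,hash)→1920, (A,hash)→1920, (B,merge)→2040, (A,merge)→2040, (B,nl_idx)→5760, (B,nl)→14520 …(+1); best=1920 via (B,hash)
  {ABC}: card=100000; try (B,hash)→6360, (C,hash)→10720, (B,merge)→35640, (C,merge)→71370, (B,nl_idx)→119680, (C,nl_idx)→140320 …(+2); best=6360 via (B,hash)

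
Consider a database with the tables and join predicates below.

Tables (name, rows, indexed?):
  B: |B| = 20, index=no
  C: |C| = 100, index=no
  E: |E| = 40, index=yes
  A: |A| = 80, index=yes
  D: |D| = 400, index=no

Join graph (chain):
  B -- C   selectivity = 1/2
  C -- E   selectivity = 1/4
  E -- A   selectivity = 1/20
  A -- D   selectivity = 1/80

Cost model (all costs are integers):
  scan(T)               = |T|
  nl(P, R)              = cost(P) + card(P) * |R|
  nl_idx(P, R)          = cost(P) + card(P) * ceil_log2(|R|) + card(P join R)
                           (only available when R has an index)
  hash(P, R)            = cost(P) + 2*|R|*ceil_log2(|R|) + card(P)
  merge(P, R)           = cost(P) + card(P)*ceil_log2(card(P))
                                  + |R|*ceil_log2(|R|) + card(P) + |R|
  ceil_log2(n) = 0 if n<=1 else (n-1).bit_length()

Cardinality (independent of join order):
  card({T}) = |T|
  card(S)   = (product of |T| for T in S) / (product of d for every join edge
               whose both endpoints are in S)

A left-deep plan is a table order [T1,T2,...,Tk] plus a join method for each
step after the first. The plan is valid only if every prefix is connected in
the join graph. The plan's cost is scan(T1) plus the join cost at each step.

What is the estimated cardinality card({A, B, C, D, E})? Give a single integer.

200000

Tables in S: A(80), B(20), C(100), D(400), E(40)
Edges inside S: B-C(d=2), C-E(d=4), E-A(d=20), A-D(d=80)
numerator = 80 * 20 * 100 * 400 * 40 = 2560000000
denominator = 2 * 4 * 20 * 80 = 12800
card(S) = 2560000000 / 12800 = 200000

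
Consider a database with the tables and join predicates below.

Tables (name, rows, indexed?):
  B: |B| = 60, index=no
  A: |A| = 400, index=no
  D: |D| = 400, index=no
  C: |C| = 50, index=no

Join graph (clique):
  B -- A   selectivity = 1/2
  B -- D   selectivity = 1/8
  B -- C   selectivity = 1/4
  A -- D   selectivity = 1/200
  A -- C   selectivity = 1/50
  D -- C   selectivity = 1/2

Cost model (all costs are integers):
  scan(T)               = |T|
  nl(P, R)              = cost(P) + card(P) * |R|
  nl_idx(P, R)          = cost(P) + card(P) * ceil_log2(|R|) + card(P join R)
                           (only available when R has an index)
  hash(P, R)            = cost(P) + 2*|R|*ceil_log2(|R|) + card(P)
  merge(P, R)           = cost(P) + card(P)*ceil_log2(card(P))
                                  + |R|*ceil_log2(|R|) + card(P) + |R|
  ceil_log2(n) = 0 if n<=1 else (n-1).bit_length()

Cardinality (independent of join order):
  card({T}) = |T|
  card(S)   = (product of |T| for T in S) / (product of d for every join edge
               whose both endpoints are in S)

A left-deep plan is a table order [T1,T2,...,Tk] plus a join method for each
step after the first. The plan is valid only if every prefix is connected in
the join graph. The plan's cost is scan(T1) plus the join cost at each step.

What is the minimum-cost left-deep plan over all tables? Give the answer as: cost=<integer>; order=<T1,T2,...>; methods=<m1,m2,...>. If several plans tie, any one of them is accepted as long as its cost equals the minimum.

cost=10120; order=A,C,D,B; methods=hash,hash,hash

Selinger DP (subsets sized 1..n):
  {B}: scan cost=60, card=60
  {A}: scan cost=400, card=400
  {D}: scan cost=400, card=400
  {C}: scan cost=50, card=50
  {AB}: card=12000; try (B,hash)→1520, (A,merge)→4480, (B,merge)→4820, (A,hash)→7320, (A,nl)→24060, (B,nl)→24400; best=1520 via (B,hash)
  {BD}: card=3000; try (B,hash)→1520, (D,merge)→4480, (B,merge)→4820, (D,hash)→7320, (D,nl)→24060, (B,nl)→24400; best=1520 via (B,hash)
  {BC}: card=750; try (C,hash)→720, (B,hash)→820, (B,merge)→820, (C,merge)→830, (B,nl)→3050, (C,nl)→3060; best=720 via (C,hash)
  {AD}: card=800; try (D,hash)→8000, (A,hash)→8000, (D,merge)→8400, (A,merge)→8400, (D,nl)→160400, (A,nl)→160400; best=8000 via (D,hash)
  {AC}: card=400; try (C,hash)→1400, (A,merge)→4400, (C,merge)→4750, (A,hash)→7300, (A,nl)→20050, (C,nl)→20400; best=1400 via (C,hash)
  {CD}: card=10000; try (C,hash)→1400, (D,merge)→4400, (C,merge)→4750, (D,hash)→7300, (D,nl)→20050, (C,nl)→20400; best=1400 via (C,hash)
  {ABD}: card=3000; try (B,hash)→9520, (A,hash)→11720, (B,merge)→17220, (D,hash)→20720, (A,merge)→44520, (B,nl)→56000 …(+3); best=9520 via (B,hash)
  {ABC}: card=3000; try (B,hash)→2520, (B,merge)→5820, (A,hash)→8670, (A,merge)→12970, (C,hash)→14120, (B,nl)→25400 …(+3); best=2520 via (B,hash)
  {BCD}: card=18750; try (C,hash)→5120, (D,hash)→8670, (B,hash)→12120, (D,merge)→12970, (C,merge)→40870, (C,nl)→151520 …(+3); best=5120 via (C,hash)
  {ACD}: card=400; try (D,hash)→9000, (D,merge)→9400, (C,hash)→9400, (C,merge)→17150, (A,hash)→18600, (C,nl)→48000 …(+3); best=9000 via (D,hash)
  {ABCD}: card=375; try (B,hash)→10120, (D,hash)→12720, (C,hash)→13120, (B,merge)→13420, (A,hash)→31070, (B,nl)→33000 …(+6); best=10120 via (B,hash)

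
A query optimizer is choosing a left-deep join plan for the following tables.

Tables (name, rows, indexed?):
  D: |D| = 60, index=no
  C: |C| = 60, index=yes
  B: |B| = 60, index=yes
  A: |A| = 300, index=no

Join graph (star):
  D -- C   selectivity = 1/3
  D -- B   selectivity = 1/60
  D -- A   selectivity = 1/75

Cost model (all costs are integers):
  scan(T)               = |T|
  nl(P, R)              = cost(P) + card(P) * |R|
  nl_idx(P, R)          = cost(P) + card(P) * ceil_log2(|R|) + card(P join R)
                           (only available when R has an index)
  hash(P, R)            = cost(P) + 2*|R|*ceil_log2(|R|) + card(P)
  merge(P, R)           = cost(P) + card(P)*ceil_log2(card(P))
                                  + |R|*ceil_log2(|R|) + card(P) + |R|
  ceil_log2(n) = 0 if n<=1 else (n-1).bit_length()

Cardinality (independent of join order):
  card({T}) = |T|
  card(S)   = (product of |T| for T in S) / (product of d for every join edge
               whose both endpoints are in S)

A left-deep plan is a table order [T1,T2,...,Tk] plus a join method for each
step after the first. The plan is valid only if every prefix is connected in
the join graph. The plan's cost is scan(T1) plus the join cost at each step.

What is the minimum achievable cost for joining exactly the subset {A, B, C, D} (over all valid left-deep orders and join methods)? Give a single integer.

3240

Selinger DP over subsets of {A,B,C,D}:
  {D}: scan cost=60, card=60
  {C}: scan cost=60, card=60
  {B}: scan cost=60, card=60
  {A}: scan cost=300, card=300
  {CD}: card=1200; try (D,hash)→840, (C,hash)→840, (D,merge)→900, (C,merge)→900, (C,nl_idx)→1620, (D,nl)→3660 …(+1); best=840 via (D,hash)
  {BD}: card=60; try (B,nl_idx)→480, (D,hash)→840, (B,hash)→840, (D,merge)→900, (B,merge)→900, (D,nl)→3660 …(+1); best=480 via (B,nl_idx)
  {AD}: card=240; try (D,hash)→1320, (A,merge)→3480, (D,merge)→3720, (A,hash)→5520, (A,nl)→18060, (D,nl)→18300; best=1320 via (D,hash)
  {BCD}: card=1200; try (C,hash)→1260, (C,merge)→1320, (C,nl_idx)→2040, (B,hash)→2760, (C,nl)→4080, (B,nl_idx)→9240 …(+2); best=1260 via (C,hash)
  {ACD}: card=4800; try (C,hash)→2280, (C,merge)→3900, (A,hash)→7440, (C,nl_idx)→7560, (C,nl)→15720, (A,merge)→18240 …(+1); best=2280 via (C,hash)
  {ABD}: card=240; try (B,hash)→2280, (B,nl_idx)→3000, (B,merge)→3900, (A,merge)→3900, (A,hash)→5940, (B,nl)→15720 …(+1); best=2280 via (B,hash)
  {ABCD}: card=4800; try (C,hash)→3240, (C,merge)→4860, (B,hash)→7800, (A,hash)→7860, (C,nl_idx)→8520, (C,nl)→16680 …(+5); best=3240 via (C,hash)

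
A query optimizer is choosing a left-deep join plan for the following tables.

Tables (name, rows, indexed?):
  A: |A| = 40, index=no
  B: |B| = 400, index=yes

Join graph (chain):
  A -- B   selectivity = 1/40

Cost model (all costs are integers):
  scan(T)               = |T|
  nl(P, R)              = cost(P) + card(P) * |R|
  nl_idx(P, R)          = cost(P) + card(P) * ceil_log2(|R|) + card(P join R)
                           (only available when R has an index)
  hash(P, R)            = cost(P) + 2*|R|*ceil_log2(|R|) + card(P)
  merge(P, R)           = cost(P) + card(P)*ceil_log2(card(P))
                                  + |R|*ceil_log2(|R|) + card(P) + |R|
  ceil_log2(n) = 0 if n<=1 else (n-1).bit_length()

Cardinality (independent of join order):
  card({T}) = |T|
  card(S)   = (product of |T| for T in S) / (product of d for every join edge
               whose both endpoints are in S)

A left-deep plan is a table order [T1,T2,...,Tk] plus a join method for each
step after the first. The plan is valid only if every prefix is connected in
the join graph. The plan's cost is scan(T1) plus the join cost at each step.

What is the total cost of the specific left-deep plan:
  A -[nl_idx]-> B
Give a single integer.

step 1: scan A: cost=40, card=40
step 2: join B via nl_idx
    card(P join B) = 40*400/(40) = 400
    cost = 40 + 40*9 + 400 = 800

800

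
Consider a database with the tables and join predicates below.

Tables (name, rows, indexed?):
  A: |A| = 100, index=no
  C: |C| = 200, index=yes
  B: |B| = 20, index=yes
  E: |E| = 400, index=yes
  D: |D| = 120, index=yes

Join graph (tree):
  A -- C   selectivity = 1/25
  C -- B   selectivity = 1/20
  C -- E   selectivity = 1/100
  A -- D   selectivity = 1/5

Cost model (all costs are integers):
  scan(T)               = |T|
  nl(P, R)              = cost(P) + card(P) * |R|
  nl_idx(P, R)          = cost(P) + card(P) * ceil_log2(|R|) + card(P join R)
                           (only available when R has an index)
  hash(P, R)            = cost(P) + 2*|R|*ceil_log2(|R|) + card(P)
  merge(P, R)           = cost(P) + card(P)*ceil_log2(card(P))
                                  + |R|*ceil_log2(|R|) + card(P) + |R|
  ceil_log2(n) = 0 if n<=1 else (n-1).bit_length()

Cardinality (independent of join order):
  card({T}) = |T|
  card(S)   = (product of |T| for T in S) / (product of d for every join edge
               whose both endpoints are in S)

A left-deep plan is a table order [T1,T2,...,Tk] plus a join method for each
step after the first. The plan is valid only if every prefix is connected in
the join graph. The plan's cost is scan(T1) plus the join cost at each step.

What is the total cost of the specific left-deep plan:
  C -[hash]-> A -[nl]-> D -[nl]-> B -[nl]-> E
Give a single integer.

step 1: scan C: cost=200, card=200
step 2: join A via hash
    card(P join A) = 200*100/(25) = 800
    cost = 200 + 2*100*7 + 200 = 1800
step 3: join D via nl
    card(P join D) = 800*120/(5) = 19200
    cost = 1800 + 800*120 = 97800
step 4: join B via nl
    card(P join B) = 19200*20/(20) = 19200
    cost = 97800 + 19200*20 = 481800
step 5: join E via nl
    card(P join E) = 19200*400/(100) = 76800
    cost = 481800 + 19200*400 = 8161800

8161800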